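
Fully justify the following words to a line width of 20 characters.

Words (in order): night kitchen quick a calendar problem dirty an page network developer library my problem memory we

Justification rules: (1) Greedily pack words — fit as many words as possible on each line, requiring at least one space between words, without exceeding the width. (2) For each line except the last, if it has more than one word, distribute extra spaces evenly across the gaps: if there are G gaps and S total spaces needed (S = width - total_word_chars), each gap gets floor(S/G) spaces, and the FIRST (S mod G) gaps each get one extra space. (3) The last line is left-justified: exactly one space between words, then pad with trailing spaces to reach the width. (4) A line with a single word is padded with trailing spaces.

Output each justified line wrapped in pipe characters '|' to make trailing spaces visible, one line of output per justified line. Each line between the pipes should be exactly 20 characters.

Line 1: ['night', 'kitchen', 'quick'] (min_width=19, slack=1)
Line 2: ['a', 'calendar', 'problem'] (min_width=18, slack=2)
Line 3: ['dirty', 'an', 'page'] (min_width=13, slack=7)
Line 4: ['network', 'developer'] (min_width=17, slack=3)
Line 5: ['library', 'my', 'problem'] (min_width=18, slack=2)
Line 6: ['memory', 'we'] (min_width=9, slack=11)

Answer: |night  kitchen quick|
|a  calendar  problem|
|dirty     an    page|
|network    developer|
|library  my  problem|
|memory we           |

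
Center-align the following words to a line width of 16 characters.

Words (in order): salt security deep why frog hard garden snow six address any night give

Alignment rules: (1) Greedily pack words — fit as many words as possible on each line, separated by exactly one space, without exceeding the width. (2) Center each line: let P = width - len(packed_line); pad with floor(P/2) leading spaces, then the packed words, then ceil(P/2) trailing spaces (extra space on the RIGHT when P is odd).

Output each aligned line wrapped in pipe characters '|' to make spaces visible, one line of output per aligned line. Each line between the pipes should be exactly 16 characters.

Line 1: ['salt', 'security'] (min_width=13, slack=3)
Line 2: ['deep', 'why', 'frog'] (min_width=13, slack=3)
Line 3: ['hard', 'garden', 'snow'] (min_width=16, slack=0)
Line 4: ['six', 'address', 'any'] (min_width=15, slack=1)
Line 5: ['night', 'give'] (min_width=10, slack=6)

Answer: | salt security  |
| deep why frog  |
|hard garden snow|
|six address any |
|   night give   |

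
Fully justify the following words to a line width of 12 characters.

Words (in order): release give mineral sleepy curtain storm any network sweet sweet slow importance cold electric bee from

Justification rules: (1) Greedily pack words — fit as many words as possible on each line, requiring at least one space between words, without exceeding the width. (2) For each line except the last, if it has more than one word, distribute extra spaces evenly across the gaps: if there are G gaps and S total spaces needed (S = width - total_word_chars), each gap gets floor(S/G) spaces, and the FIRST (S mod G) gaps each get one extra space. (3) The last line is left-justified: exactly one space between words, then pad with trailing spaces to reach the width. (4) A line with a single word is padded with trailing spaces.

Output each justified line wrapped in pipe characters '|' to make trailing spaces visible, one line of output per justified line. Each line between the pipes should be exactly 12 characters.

Line 1: ['release', 'give'] (min_width=12, slack=0)
Line 2: ['mineral'] (min_width=7, slack=5)
Line 3: ['sleepy'] (min_width=6, slack=6)
Line 4: ['curtain'] (min_width=7, slack=5)
Line 5: ['storm', 'any'] (min_width=9, slack=3)
Line 6: ['network'] (min_width=7, slack=5)
Line 7: ['sweet', 'sweet'] (min_width=11, slack=1)
Line 8: ['slow'] (min_width=4, slack=8)
Line 9: ['importance'] (min_width=10, slack=2)
Line 10: ['cold'] (min_width=4, slack=8)
Line 11: ['electric', 'bee'] (min_width=12, slack=0)
Line 12: ['from'] (min_width=4, slack=8)

Answer: |release give|
|mineral     |
|sleepy      |
|curtain     |
|storm    any|
|network     |
|sweet  sweet|
|slow        |
|importance  |
|cold        |
|electric bee|
|from        |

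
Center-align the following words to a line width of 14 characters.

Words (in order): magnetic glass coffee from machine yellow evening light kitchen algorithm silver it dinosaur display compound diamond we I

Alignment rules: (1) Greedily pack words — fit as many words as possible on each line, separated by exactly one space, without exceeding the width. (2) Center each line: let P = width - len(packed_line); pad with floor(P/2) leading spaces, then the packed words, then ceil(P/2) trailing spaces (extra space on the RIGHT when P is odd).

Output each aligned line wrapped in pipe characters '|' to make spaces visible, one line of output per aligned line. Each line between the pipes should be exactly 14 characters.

Line 1: ['magnetic', 'glass'] (min_width=14, slack=0)
Line 2: ['coffee', 'from'] (min_width=11, slack=3)
Line 3: ['machine', 'yellow'] (min_width=14, slack=0)
Line 4: ['evening', 'light'] (min_width=13, slack=1)
Line 5: ['kitchen'] (min_width=7, slack=7)
Line 6: ['algorithm'] (min_width=9, slack=5)
Line 7: ['silver', 'it'] (min_width=9, slack=5)
Line 8: ['dinosaur'] (min_width=8, slack=6)
Line 9: ['display'] (min_width=7, slack=7)
Line 10: ['compound'] (min_width=8, slack=6)
Line 11: ['diamond', 'we', 'I'] (min_width=12, slack=2)

Answer: |magnetic glass|
| coffee from  |
|machine yellow|
|evening light |
|   kitchen    |
|  algorithm   |
|  silver it   |
|   dinosaur   |
|   display    |
|   compound   |
| diamond we I |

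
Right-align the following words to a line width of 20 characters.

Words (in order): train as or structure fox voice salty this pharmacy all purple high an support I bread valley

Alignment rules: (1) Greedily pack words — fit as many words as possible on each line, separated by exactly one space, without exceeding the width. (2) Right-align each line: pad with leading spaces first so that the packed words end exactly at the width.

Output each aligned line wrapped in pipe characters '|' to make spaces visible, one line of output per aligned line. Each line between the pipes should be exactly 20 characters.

Answer: |         train as or|
| structure fox voice|
| salty this pharmacy|
|  all purple high an|
|     support I bread|
|              valley|

Derivation:
Line 1: ['train', 'as', 'or'] (min_width=11, slack=9)
Line 2: ['structure', 'fox', 'voice'] (min_width=19, slack=1)
Line 3: ['salty', 'this', 'pharmacy'] (min_width=19, slack=1)
Line 4: ['all', 'purple', 'high', 'an'] (min_width=18, slack=2)
Line 5: ['support', 'I', 'bread'] (min_width=15, slack=5)
Line 6: ['valley'] (min_width=6, slack=14)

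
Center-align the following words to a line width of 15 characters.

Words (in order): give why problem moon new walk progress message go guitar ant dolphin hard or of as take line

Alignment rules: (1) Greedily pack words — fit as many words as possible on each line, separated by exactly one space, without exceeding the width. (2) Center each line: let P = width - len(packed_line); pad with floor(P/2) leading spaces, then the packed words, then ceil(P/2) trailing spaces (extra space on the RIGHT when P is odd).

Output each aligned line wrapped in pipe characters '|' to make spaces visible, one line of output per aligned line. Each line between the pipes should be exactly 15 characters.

Answer: |   give why    |
| problem moon  |
|   new walk    |
|   progress    |
|  message go   |
|  guitar ant   |
|dolphin hard or|
|of as take line|

Derivation:
Line 1: ['give', 'why'] (min_width=8, slack=7)
Line 2: ['problem', 'moon'] (min_width=12, slack=3)
Line 3: ['new', 'walk'] (min_width=8, slack=7)
Line 4: ['progress'] (min_width=8, slack=7)
Line 5: ['message', 'go'] (min_width=10, slack=5)
Line 6: ['guitar', 'ant'] (min_width=10, slack=5)
Line 7: ['dolphin', 'hard', 'or'] (min_width=15, slack=0)
Line 8: ['of', 'as', 'take', 'line'] (min_width=15, slack=0)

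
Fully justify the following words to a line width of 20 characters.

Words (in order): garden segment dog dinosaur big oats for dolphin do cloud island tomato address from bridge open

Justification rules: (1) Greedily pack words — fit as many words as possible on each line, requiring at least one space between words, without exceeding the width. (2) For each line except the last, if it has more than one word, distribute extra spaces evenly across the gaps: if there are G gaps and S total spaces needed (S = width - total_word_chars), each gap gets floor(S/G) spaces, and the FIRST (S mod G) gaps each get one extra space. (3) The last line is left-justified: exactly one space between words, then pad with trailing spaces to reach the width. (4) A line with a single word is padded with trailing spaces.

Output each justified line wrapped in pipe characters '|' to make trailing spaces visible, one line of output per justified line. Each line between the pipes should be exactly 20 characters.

Answer: |garden  segment  dog|
|dinosaur   big  oats|
|for dolphin do cloud|
|island        tomato|
|address  from bridge|
|open                |

Derivation:
Line 1: ['garden', 'segment', 'dog'] (min_width=18, slack=2)
Line 2: ['dinosaur', 'big', 'oats'] (min_width=17, slack=3)
Line 3: ['for', 'dolphin', 'do', 'cloud'] (min_width=20, slack=0)
Line 4: ['island', 'tomato'] (min_width=13, slack=7)
Line 5: ['address', 'from', 'bridge'] (min_width=19, slack=1)
Line 6: ['open'] (min_width=4, slack=16)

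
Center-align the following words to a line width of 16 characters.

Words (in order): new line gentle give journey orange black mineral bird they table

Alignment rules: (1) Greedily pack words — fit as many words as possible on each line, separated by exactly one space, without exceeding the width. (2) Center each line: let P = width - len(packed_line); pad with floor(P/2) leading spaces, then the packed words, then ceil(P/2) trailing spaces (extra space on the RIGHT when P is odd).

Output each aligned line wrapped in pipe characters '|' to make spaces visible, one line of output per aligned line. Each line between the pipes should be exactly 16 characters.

Answer: |new line gentle |
|  give journey  |
|  orange black  |
|  mineral bird  |
|   they table   |

Derivation:
Line 1: ['new', 'line', 'gentle'] (min_width=15, slack=1)
Line 2: ['give', 'journey'] (min_width=12, slack=4)
Line 3: ['orange', 'black'] (min_width=12, slack=4)
Line 4: ['mineral', 'bird'] (min_width=12, slack=4)
Line 5: ['they', 'table'] (min_width=10, slack=6)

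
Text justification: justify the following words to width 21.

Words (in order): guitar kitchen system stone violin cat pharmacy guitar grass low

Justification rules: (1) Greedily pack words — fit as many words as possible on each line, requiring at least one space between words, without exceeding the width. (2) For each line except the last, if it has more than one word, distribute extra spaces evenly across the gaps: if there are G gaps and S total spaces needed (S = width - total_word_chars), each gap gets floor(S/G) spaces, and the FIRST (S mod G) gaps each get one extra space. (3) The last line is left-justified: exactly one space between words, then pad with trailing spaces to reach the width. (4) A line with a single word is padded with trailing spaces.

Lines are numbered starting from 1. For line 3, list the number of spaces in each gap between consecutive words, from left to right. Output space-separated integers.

Answer: 1 1

Derivation:
Line 1: ['guitar', 'kitchen', 'system'] (min_width=21, slack=0)
Line 2: ['stone', 'violin', 'cat'] (min_width=16, slack=5)
Line 3: ['pharmacy', 'guitar', 'grass'] (min_width=21, slack=0)
Line 4: ['low'] (min_width=3, slack=18)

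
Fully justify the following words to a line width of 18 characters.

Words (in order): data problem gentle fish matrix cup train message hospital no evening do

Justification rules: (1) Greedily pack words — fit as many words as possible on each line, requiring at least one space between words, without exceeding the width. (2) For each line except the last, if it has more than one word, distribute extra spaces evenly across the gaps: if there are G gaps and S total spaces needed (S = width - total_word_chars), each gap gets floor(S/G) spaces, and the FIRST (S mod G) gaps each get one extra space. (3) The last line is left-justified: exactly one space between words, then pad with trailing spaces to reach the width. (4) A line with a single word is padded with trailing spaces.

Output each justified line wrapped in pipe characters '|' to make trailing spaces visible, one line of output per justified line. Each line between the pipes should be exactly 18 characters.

Answer: |data       problem|
|gentle fish matrix|
|cup  train message|
|hospital        no|
|evening do        |

Derivation:
Line 1: ['data', 'problem'] (min_width=12, slack=6)
Line 2: ['gentle', 'fish', 'matrix'] (min_width=18, slack=0)
Line 3: ['cup', 'train', 'message'] (min_width=17, slack=1)
Line 4: ['hospital', 'no'] (min_width=11, slack=7)
Line 5: ['evening', 'do'] (min_width=10, slack=8)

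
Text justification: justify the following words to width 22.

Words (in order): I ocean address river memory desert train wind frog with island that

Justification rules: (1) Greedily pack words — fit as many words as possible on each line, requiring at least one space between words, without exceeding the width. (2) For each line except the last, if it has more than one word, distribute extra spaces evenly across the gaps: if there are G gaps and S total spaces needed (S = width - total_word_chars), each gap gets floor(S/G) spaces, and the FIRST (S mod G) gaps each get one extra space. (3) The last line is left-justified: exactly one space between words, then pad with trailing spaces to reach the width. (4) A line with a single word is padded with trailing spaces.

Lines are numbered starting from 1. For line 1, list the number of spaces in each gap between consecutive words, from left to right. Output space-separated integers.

Line 1: ['I', 'ocean', 'address', 'river'] (min_width=21, slack=1)
Line 2: ['memory', 'desert', 'train'] (min_width=19, slack=3)
Line 3: ['wind', 'frog', 'with', 'island'] (min_width=21, slack=1)
Line 4: ['that'] (min_width=4, slack=18)

Answer: 2 1 1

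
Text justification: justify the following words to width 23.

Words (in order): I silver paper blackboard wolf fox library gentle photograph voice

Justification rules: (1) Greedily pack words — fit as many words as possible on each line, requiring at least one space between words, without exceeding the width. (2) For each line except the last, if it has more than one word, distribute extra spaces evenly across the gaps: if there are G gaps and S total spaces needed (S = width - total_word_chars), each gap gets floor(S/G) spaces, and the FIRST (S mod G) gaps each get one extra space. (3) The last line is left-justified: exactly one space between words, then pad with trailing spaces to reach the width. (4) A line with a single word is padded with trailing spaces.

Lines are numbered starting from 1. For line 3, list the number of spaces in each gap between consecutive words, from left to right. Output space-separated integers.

Line 1: ['I', 'silver', 'paper'] (min_width=14, slack=9)
Line 2: ['blackboard', 'wolf', 'fox'] (min_width=19, slack=4)
Line 3: ['library', 'gentle'] (min_width=14, slack=9)
Line 4: ['photograph', 'voice'] (min_width=16, slack=7)

Answer: 10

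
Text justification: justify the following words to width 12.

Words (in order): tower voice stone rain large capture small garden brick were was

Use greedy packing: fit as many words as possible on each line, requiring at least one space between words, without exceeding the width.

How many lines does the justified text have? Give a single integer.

Answer: 7

Derivation:
Line 1: ['tower', 'voice'] (min_width=11, slack=1)
Line 2: ['stone', 'rain'] (min_width=10, slack=2)
Line 3: ['large'] (min_width=5, slack=7)
Line 4: ['capture'] (min_width=7, slack=5)
Line 5: ['small', 'garden'] (min_width=12, slack=0)
Line 6: ['brick', 'were'] (min_width=10, slack=2)
Line 7: ['was'] (min_width=3, slack=9)
Total lines: 7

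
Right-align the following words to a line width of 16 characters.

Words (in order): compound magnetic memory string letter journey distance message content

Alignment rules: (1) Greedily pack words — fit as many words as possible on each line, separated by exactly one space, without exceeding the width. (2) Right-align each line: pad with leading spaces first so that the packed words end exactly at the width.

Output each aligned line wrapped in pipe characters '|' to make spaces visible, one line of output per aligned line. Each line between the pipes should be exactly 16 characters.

Line 1: ['compound'] (min_width=8, slack=8)
Line 2: ['magnetic', 'memory'] (min_width=15, slack=1)
Line 3: ['string', 'letter'] (min_width=13, slack=3)
Line 4: ['journey', 'distance'] (min_width=16, slack=0)
Line 5: ['message', 'content'] (min_width=15, slack=1)

Answer: |        compound|
| magnetic memory|
|   string letter|
|journey distance|
| message content|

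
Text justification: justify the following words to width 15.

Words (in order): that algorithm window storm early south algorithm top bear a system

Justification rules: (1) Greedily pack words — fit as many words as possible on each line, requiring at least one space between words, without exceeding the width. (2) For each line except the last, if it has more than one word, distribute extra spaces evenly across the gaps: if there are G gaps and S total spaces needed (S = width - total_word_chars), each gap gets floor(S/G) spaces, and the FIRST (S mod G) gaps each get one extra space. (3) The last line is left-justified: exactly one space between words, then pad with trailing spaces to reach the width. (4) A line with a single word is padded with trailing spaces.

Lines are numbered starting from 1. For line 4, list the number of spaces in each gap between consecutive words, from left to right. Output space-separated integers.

Answer: 3

Derivation:
Line 1: ['that', 'algorithm'] (min_width=14, slack=1)
Line 2: ['window', 'storm'] (min_width=12, slack=3)
Line 3: ['early', 'south'] (min_width=11, slack=4)
Line 4: ['algorithm', 'top'] (min_width=13, slack=2)
Line 5: ['bear', 'a', 'system'] (min_width=13, slack=2)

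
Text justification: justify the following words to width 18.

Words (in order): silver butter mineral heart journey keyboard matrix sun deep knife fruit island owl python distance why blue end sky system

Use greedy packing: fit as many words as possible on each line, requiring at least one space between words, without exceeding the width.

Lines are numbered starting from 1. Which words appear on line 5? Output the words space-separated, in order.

Answer: knife fruit island

Derivation:
Line 1: ['silver', 'butter'] (min_width=13, slack=5)
Line 2: ['mineral', 'heart'] (min_width=13, slack=5)
Line 3: ['journey', 'keyboard'] (min_width=16, slack=2)
Line 4: ['matrix', 'sun', 'deep'] (min_width=15, slack=3)
Line 5: ['knife', 'fruit', 'island'] (min_width=18, slack=0)
Line 6: ['owl', 'python'] (min_width=10, slack=8)
Line 7: ['distance', 'why', 'blue'] (min_width=17, slack=1)
Line 8: ['end', 'sky', 'system'] (min_width=14, slack=4)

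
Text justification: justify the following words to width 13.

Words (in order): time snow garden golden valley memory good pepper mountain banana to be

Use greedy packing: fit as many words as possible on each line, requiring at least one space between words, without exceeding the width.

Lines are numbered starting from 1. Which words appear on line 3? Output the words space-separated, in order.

Answer: valley memory

Derivation:
Line 1: ['time', 'snow'] (min_width=9, slack=4)
Line 2: ['garden', 'golden'] (min_width=13, slack=0)
Line 3: ['valley', 'memory'] (min_width=13, slack=0)
Line 4: ['good', 'pepper'] (min_width=11, slack=2)
Line 5: ['mountain'] (min_width=8, slack=5)
Line 6: ['banana', 'to', 'be'] (min_width=12, slack=1)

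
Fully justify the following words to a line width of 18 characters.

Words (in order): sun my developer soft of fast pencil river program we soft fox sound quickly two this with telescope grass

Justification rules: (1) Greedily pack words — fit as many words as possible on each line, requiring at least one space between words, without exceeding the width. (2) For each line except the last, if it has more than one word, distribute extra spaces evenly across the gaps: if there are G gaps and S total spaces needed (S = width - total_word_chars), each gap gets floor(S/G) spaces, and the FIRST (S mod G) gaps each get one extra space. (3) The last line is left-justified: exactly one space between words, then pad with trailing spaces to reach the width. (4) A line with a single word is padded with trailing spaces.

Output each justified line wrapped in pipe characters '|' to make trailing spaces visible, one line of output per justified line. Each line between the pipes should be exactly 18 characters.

Line 1: ['sun', 'my', 'developer'] (min_width=16, slack=2)
Line 2: ['soft', 'of', 'fast'] (min_width=12, slack=6)
Line 3: ['pencil', 'river'] (min_width=12, slack=6)
Line 4: ['program', 'we', 'soft'] (min_width=15, slack=3)
Line 5: ['fox', 'sound', 'quickly'] (min_width=17, slack=1)
Line 6: ['two', 'this', 'with'] (min_width=13, slack=5)
Line 7: ['telescope', 'grass'] (min_width=15, slack=3)

Answer: |sun  my  developer|
|soft    of    fast|
|pencil       river|
|program   we  soft|
|fox  sound quickly|
|two    this   with|
|telescope grass   |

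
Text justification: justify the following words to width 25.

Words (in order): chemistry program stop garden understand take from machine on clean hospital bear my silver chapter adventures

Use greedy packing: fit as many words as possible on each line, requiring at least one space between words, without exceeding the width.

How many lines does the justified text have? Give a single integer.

Answer: 5

Derivation:
Line 1: ['chemistry', 'program', 'stop'] (min_width=22, slack=3)
Line 2: ['garden', 'understand', 'take'] (min_width=22, slack=3)
Line 3: ['from', 'machine', 'on', 'clean'] (min_width=21, slack=4)
Line 4: ['hospital', 'bear', 'my', 'silver'] (min_width=23, slack=2)
Line 5: ['chapter', 'adventures'] (min_width=18, slack=7)
Total lines: 5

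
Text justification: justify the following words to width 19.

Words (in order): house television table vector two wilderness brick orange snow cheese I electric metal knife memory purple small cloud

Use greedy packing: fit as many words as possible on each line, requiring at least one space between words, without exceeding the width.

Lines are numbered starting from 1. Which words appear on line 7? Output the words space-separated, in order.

Answer: small cloud

Derivation:
Line 1: ['house', 'television'] (min_width=16, slack=3)
Line 2: ['table', 'vector', 'two'] (min_width=16, slack=3)
Line 3: ['wilderness', 'brick'] (min_width=16, slack=3)
Line 4: ['orange', 'snow', 'cheese'] (min_width=18, slack=1)
Line 5: ['I', 'electric', 'metal'] (min_width=16, slack=3)
Line 6: ['knife', 'memory', 'purple'] (min_width=19, slack=0)
Line 7: ['small', 'cloud'] (min_width=11, slack=8)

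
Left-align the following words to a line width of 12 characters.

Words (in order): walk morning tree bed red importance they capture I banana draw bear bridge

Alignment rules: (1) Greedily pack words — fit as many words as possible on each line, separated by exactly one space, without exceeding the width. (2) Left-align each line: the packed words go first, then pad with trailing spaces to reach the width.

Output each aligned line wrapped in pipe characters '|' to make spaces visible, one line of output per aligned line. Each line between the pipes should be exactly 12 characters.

Line 1: ['walk', 'morning'] (min_width=12, slack=0)
Line 2: ['tree', 'bed', 'red'] (min_width=12, slack=0)
Line 3: ['importance'] (min_width=10, slack=2)
Line 4: ['they', 'capture'] (min_width=12, slack=0)
Line 5: ['I', 'banana'] (min_width=8, slack=4)
Line 6: ['draw', 'bear'] (min_width=9, slack=3)
Line 7: ['bridge'] (min_width=6, slack=6)

Answer: |walk morning|
|tree bed red|
|importance  |
|they capture|
|I banana    |
|draw bear   |
|bridge      |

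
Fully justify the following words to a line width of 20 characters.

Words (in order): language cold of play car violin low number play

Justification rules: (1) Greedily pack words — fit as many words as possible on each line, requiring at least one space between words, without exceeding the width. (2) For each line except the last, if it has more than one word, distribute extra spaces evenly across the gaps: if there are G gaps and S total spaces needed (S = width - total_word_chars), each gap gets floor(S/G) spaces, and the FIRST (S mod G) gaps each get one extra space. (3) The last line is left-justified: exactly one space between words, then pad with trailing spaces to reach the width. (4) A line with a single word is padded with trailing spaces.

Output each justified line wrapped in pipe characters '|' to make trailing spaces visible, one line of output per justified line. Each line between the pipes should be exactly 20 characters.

Answer: |language   cold   of|
|play  car violin low|
|number play         |

Derivation:
Line 1: ['language', 'cold', 'of'] (min_width=16, slack=4)
Line 2: ['play', 'car', 'violin', 'low'] (min_width=19, slack=1)
Line 3: ['number', 'play'] (min_width=11, slack=9)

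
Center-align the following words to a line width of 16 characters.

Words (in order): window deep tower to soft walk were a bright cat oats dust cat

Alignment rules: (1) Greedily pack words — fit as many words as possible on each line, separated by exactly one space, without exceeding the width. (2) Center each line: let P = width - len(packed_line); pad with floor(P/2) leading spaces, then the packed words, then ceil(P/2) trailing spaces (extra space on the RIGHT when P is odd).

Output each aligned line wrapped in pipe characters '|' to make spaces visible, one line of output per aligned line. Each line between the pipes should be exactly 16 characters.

Answer: |  window deep   |
| tower to soft  |
|  walk were a   |
|bright cat oats |
|    dust cat    |

Derivation:
Line 1: ['window', 'deep'] (min_width=11, slack=5)
Line 2: ['tower', 'to', 'soft'] (min_width=13, slack=3)
Line 3: ['walk', 'were', 'a'] (min_width=11, slack=5)
Line 4: ['bright', 'cat', 'oats'] (min_width=15, slack=1)
Line 5: ['dust', 'cat'] (min_width=8, slack=8)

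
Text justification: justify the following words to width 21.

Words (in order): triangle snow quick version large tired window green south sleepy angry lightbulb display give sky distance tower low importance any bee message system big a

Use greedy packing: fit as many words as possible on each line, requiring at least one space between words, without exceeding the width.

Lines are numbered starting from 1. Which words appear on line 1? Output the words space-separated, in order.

Answer: triangle snow quick

Derivation:
Line 1: ['triangle', 'snow', 'quick'] (min_width=19, slack=2)
Line 2: ['version', 'large', 'tired'] (min_width=19, slack=2)
Line 3: ['window', 'green', 'south'] (min_width=18, slack=3)
Line 4: ['sleepy', 'angry'] (min_width=12, slack=9)
Line 5: ['lightbulb', 'display'] (min_width=17, slack=4)
Line 6: ['give', 'sky', 'distance'] (min_width=17, slack=4)
Line 7: ['tower', 'low', 'importance'] (min_width=20, slack=1)
Line 8: ['any', 'bee', 'message'] (min_width=15, slack=6)
Line 9: ['system', 'big', 'a'] (min_width=12, slack=9)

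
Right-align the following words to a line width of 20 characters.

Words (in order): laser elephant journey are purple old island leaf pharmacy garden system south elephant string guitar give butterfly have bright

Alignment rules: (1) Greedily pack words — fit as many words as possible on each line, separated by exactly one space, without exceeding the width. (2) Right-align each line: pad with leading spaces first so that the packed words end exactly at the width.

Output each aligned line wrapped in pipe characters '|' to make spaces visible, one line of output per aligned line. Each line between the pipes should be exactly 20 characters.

Line 1: ['laser', 'elephant'] (min_width=14, slack=6)
Line 2: ['journey', 'are', 'purple'] (min_width=18, slack=2)
Line 3: ['old', 'island', 'leaf'] (min_width=15, slack=5)
Line 4: ['pharmacy', 'garden'] (min_width=15, slack=5)
Line 5: ['system', 'south'] (min_width=12, slack=8)
Line 6: ['elephant', 'string'] (min_width=15, slack=5)
Line 7: ['guitar', 'give'] (min_width=11, slack=9)
Line 8: ['butterfly', 'have'] (min_width=14, slack=6)
Line 9: ['bright'] (min_width=6, slack=14)

Answer: |      laser elephant|
|  journey are purple|
|     old island leaf|
|     pharmacy garden|
|        system south|
|     elephant string|
|         guitar give|
|      butterfly have|
|              bright|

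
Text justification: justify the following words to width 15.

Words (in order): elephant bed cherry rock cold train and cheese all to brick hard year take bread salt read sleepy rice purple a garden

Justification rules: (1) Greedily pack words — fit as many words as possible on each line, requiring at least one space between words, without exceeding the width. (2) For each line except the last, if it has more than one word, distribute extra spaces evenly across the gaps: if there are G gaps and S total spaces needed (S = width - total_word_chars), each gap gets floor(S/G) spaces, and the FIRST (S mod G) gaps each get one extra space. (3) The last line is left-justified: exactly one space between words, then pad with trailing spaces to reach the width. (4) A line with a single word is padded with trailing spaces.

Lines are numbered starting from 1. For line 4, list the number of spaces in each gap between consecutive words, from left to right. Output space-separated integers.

Line 1: ['elephant', 'bed'] (min_width=12, slack=3)
Line 2: ['cherry', 'rock'] (min_width=11, slack=4)
Line 3: ['cold', 'train', 'and'] (min_width=14, slack=1)
Line 4: ['cheese', 'all', 'to'] (min_width=13, slack=2)
Line 5: ['brick', 'hard', 'year'] (min_width=15, slack=0)
Line 6: ['take', 'bread', 'salt'] (min_width=15, slack=0)
Line 7: ['read', 'sleepy'] (min_width=11, slack=4)
Line 8: ['rice', 'purple', 'a'] (min_width=13, slack=2)
Line 9: ['garden'] (min_width=6, slack=9)

Answer: 2 2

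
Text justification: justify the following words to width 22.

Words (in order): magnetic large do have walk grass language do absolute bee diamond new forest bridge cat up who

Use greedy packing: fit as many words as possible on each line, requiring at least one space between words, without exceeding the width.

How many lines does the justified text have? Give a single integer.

Line 1: ['magnetic', 'large', 'do', 'have'] (min_width=22, slack=0)
Line 2: ['walk', 'grass', 'language', 'do'] (min_width=22, slack=0)
Line 3: ['absolute', 'bee', 'diamond'] (min_width=20, slack=2)
Line 4: ['new', 'forest', 'bridge', 'cat'] (min_width=21, slack=1)
Line 5: ['up', 'who'] (min_width=6, slack=16)
Total lines: 5

Answer: 5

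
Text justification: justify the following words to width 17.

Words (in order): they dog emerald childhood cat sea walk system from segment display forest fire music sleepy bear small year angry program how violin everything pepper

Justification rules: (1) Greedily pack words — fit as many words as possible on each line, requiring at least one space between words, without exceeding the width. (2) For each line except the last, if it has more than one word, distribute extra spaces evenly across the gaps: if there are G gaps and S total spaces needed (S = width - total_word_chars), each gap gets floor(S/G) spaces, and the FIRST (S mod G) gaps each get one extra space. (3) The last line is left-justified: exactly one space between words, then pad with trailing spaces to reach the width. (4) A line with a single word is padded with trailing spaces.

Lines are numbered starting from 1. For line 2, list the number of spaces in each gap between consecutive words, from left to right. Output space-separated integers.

Line 1: ['they', 'dog', 'emerald'] (min_width=16, slack=1)
Line 2: ['childhood', 'cat', 'sea'] (min_width=17, slack=0)
Line 3: ['walk', 'system', 'from'] (min_width=16, slack=1)
Line 4: ['segment', 'display'] (min_width=15, slack=2)
Line 5: ['forest', 'fire', 'music'] (min_width=17, slack=0)
Line 6: ['sleepy', 'bear', 'small'] (min_width=17, slack=0)
Line 7: ['year', 'angry'] (min_width=10, slack=7)
Line 8: ['program', 'how'] (min_width=11, slack=6)
Line 9: ['violin', 'everything'] (min_width=17, slack=0)
Line 10: ['pepper'] (min_width=6, slack=11)

Answer: 1 1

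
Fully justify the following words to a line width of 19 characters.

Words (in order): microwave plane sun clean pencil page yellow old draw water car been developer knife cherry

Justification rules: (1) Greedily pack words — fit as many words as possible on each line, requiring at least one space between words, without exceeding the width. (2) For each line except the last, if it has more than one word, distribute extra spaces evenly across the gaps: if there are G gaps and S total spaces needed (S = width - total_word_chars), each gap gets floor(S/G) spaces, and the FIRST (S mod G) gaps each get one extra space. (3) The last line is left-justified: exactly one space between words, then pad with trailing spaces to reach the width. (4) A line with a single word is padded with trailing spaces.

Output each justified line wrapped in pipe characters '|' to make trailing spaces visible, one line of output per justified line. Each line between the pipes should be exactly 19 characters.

Line 1: ['microwave', 'plane', 'sun'] (min_width=19, slack=0)
Line 2: ['clean', 'pencil', 'page'] (min_width=17, slack=2)
Line 3: ['yellow', 'old', 'draw'] (min_width=15, slack=4)
Line 4: ['water', 'car', 'been'] (min_width=14, slack=5)
Line 5: ['developer', 'knife'] (min_width=15, slack=4)
Line 6: ['cherry'] (min_width=6, slack=13)

Answer: |microwave plane sun|
|clean  pencil  page|
|yellow   old   draw|
|water    car   been|
|developer     knife|
|cherry             |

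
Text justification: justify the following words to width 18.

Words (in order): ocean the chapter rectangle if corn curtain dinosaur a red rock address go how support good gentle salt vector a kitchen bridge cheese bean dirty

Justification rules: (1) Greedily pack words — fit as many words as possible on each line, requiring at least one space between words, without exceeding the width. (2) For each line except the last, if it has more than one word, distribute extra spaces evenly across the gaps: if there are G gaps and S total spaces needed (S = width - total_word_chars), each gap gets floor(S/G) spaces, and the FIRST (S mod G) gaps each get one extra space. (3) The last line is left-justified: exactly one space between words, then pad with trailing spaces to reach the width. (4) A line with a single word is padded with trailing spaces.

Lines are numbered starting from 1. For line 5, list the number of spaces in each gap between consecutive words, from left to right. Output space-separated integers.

Answer: 3 3

Derivation:
Line 1: ['ocean', 'the', 'chapter'] (min_width=17, slack=1)
Line 2: ['rectangle', 'if', 'corn'] (min_width=17, slack=1)
Line 3: ['curtain', 'dinosaur', 'a'] (min_width=18, slack=0)
Line 4: ['red', 'rock', 'address'] (min_width=16, slack=2)
Line 5: ['go', 'how', 'support'] (min_width=14, slack=4)
Line 6: ['good', 'gentle', 'salt'] (min_width=16, slack=2)
Line 7: ['vector', 'a', 'kitchen'] (min_width=16, slack=2)
Line 8: ['bridge', 'cheese', 'bean'] (min_width=18, slack=0)
Line 9: ['dirty'] (min_width=5, slack=13)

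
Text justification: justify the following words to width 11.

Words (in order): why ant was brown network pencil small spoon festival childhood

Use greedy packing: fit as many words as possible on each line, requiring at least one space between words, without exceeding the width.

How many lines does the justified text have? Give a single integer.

Line 1: ['why', 'ant', 'was'] (min_width=11, slack=0)
Line 2: ['brown'] (min_width=5, slack=6)
Line 3: ['network'] (min_width=7, slack=4)
Line 4: ['pencil'] (min_width=6, slack=5)
Line 5: ['small', 'spoon'] (min_width=11, slack=0)
Line 6: ['festival'] (min_width=8, slack=3)
Line 7: ['childhood'] (min_width=9, slack=2)
Total lines: 7

Answer: 7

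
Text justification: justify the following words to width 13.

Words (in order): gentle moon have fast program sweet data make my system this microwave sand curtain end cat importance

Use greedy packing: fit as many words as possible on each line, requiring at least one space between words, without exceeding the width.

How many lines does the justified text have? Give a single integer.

Answer: 9

Derivation:
Line 1: ['gentle', 'moon'] (min_width=11, slack=2)
Line 2: ['have', 'fast'] (min_width=9, slack=4)
Line 3: ['program', 'sweet'] (min_width=13, slack=0)
Line 4: ['data', 'make', 'my'] (min_width=12, slack=1)
Line 5: ['system', 'this'] (min_width=11, slack=2)
Line 6: ['microwave'] (min_width=9, slack=4)
Line 7: ['sand', 'curtain'] (min_width=12, slack=1)
Line 8: ['end', 'cat'] (min_width=7, slack=6)
Line 9: ['importance'] (min_width=10, slack=3)
Total lines: 9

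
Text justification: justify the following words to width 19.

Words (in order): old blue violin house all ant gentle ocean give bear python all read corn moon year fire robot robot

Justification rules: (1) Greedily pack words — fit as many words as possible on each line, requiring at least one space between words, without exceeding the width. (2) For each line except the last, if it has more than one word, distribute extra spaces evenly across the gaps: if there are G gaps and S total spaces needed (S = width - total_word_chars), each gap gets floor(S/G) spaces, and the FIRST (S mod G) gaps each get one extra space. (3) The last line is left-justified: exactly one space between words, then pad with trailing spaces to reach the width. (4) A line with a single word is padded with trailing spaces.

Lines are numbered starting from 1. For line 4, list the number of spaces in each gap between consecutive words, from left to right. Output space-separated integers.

Line 1: ['old', 'blue', 'violin'] (min_width=15, slack=4)
Line 2: ['house', 'all', 'ant'] (min_width=13, slack=6)
Line 3: ['gentle', 'ocean', 'give'] (min_width=17, slack=2)
Line 4: ['bear', 'python', 'all'] (min_width=15, slack=4)
Line 5: ['read', 'corn', 'moon', 'year'] (min_width=19, slack=0)
Line 6: ['fire', 'robot', 'robot'] (min_width=16, slack=3)

Answer: 3 3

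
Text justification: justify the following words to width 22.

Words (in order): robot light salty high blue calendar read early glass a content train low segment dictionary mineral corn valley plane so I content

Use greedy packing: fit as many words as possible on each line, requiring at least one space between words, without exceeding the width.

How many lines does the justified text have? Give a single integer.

Answer: 7

Derivation:
Line 1: ['robot', 'light', 'salty', 'high'] (min_width=22, slack=0)
Line 2: ['blue', 'calendar', 'read'] (min_width=18, slack=4)
Line 3: ['early', 'glass', 'a', 'content'] (min_width=21, slack=1)
Line 4: ['train', 'low', 'segment'] (min_width=17, slack=5)
Line 5: ['dictionary', 'mineral'] (min_width=18, slack=4)
Line 6: ['corn', 'valley', 'plane', 'so', 'I'] (min_width=22, slack=0)
Line 7: ['content'] (min_width=7, slack=15)
Total lines: 7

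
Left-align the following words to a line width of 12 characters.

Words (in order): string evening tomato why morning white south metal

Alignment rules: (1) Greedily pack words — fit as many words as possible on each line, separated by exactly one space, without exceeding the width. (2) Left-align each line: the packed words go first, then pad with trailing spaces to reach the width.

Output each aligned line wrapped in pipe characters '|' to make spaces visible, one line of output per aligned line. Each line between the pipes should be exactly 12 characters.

Answer: |string      |
|evening     |
|tomato why  |
|morning     |
|white south |
|metal       |

Derivation:
Line 1: ['string'] (min_width=6, slack=6)
Line 2: ['evening'] (min_width=7, slack=5)
Line 3: ['tomato', 'why'] (min_width=10, slack=2)
Line 4: ['morning'] (min_width=7, slack=5)
Line 5: ['white', 'south'] (min_width=11, slack=1)
Line 6: ['metal'] (min_width=5, slack=7)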